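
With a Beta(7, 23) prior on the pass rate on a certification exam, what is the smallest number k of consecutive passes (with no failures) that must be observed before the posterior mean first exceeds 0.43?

After k passes and 0 failures the posterior is Beta(7+k, 23), with mean (7+k)/(7+23+k).
Set (7+k)/(30+k) > 0.43 and solve: k > (0.43·30 − 7)/(1 − 0.43) = 10.351.
The smallest integer exceeding 10.351 is 11, and checking k=11: (18)/(41) = 0.4390 > 0.43.

k = 11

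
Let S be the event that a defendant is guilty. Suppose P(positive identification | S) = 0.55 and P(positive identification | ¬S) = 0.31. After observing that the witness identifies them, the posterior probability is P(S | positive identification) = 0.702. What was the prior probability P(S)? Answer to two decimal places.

In odds form, posterior odds = prior odds × likelihood ratio, so prior odds = posterior odds ÷ LR.
Posterior odds = 0.702/(1−0.702) = 2.3557. LR = 0.55/0.31 = 1.7742.
Prior odds = 2.3557/1.7742 = 1.3278, so P(S) = 1.3278/(1+1.3278) ≈ 0.57.

P(S) = 0.57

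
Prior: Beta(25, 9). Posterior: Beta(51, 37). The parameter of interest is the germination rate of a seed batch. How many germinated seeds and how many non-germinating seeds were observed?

26 germinated seeds and 28 non-germinating seeds

Under Beta–binomial conjugacy the posterior parameters are (a+s, b+f).
So s = 51 − 25 = 26 and f = 37 − 9 = 28.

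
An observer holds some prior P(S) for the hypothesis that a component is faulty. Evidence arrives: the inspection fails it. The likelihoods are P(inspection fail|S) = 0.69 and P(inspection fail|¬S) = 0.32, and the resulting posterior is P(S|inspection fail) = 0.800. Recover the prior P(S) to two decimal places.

P(S) = 0.65

In odds form, posterior odds = prior odds × likelihood ratio, so prior odds = posterior odds ÷ LR.
Posterior odds = 0.800/(1−0.800) = 4.0000. LR = 0.69/0.32 = 2.1562.
Prior odds = 4.0000/2.1562 = 1.8551, so P(S) = 1.8551/(1+1.8551) ≈ 0.65.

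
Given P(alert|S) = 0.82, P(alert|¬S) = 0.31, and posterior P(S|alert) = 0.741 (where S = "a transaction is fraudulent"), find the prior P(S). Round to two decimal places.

In odds form, posterior odds = prior odds × likelihood ratio, so prior odds = posterior odds ÷ LR.
Posterior odds = 0.741/(1−0.741) = 2.8610. LR = 0.82/0.31 = 2.6452.
Prior odds = 2.8610/2.6452 = 1.0816, so P(S) = 1.0816/(1+1.0816) ≈ 0.52.

P(S) = 0.52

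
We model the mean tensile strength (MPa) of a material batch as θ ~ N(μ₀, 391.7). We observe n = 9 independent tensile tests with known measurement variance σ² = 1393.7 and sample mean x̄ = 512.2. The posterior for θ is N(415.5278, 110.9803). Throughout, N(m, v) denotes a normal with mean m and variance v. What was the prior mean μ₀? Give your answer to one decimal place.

The posterior mean is a precision-weighted average: μ_n = (τ₀μ₀ + τ_data·x̄)/(τ₀+τ_data), with τ₀=1/σ₀² and τ_data=n/σ².
Here τ₀ = 1/391.7 = 0.002553 and τ_data = 9/1393.7 = 0.006458, so τ_n = 0.009011.
Rearranging for μ₀: μ₀ = (μ_n·τ_n − τ_data·x̄)/τ₀ = (415.5278·0.009011 − 0.006458·512.2) / 0.002553 = 0.436533/0.002553 ≈ 171.0.

μ₀ = 171.0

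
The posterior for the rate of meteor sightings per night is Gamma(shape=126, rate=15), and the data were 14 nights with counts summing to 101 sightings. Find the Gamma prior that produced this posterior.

Gamma(shape=25, rate=1)

A Gamma(α, β) prior (rate parametrization) on a Poisson rate with n observations summing to S gives posterior Gamma(α+S, β+n).
So α = 126 − 101 = 25 and β = 15 − 14 = 1.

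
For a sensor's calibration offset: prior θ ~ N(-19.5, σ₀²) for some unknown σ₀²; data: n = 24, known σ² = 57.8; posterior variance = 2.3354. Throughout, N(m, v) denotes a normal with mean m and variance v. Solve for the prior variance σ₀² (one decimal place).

σ₀² = 77.1

Posterior precision equals prior precision plus data precision: 1/σ_n² = 1/σ₀² + n/σ².
So 1/σ₀² = 1/2.3354 − 24/57.8 = 0.428192 − 0.415225 = 0.012967.
Hence σ₀² = 1/0.012967 ≈ 77.1.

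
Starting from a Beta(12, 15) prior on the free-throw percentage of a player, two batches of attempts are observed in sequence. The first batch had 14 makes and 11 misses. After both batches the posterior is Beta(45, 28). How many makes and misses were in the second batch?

Sequential conjugate updates are equivalent to a single update on the pooled data, so total successes = posterior α − prior α and total failures = posterior β − prior β.
Total across both batches: 45−12=33 makes, 28−15=13 misses.
Subtract the first batch: 33−14=19 makes and 13−11=2 misses.

19 makes and 2 misses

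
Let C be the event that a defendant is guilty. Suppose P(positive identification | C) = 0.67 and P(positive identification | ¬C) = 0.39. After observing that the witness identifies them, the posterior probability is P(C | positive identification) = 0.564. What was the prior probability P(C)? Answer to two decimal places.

In odds form, posterior odds = prior odds × likelihood ratio, so prior odds = posterior odds ÷ LR.
Posterior odds = 0.564/(1−0.564) = 1.2936. LR = 0.67/0.39 = 1.7179.
Prior odds = 1.2936/1.7179 = 0.7530, so P(C) = 0.7530/(1+0.7530) ≈ 0.43.

P(C) = 0.43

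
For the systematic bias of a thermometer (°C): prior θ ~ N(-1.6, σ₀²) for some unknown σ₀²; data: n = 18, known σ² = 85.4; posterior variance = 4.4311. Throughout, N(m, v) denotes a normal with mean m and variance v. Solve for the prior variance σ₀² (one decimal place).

For the Normal–Normal model with known σ², precisions add: τ_n = τ₀ + n/σ².
So 1/σ₀² = 1/4.4311 − 18/85.4 = 0.225678 − 0.210773 = 0.014905.
Hence σ₀² = 1/0.014905 ≈ 67.1.

σ₀² = 67.1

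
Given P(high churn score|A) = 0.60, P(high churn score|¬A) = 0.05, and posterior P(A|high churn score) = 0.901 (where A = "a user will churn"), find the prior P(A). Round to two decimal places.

Bayes' rule in odds form gives O(A|E) = O(A)·[P(E|A)/P(E|¬A)], hence O(A) = O(A|E)/LR.
Posterior odds = 0.901/(1−0.901) = 9.1010. LR = 0.60/0.05 = 12.0000.
Prior odds = 9.1010/12.0000 = 0.7584, so P(A) = 0.7584/(1+0.7584) ≈ 0.43.

P(A) = 0.43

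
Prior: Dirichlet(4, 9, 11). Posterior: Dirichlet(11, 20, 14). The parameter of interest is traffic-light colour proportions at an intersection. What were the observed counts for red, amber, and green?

For a Dirichlet(α) prior with multinomial counts c, the posterior is Dirichlet(α + c) componentwise.
Counts are posterior − prior componentwise: 11−4=7, 20−9=11, 14−11=3.

counts (7, 11, 3)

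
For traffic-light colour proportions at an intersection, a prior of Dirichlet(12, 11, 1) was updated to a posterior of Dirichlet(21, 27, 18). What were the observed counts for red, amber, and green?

For a Dirichlet(α) prior with multinomial counts c, the posterior is Dirichlet(α + c) componentwise.
Counts are posterior − prior componentwise: 21−12=9, 27−11=16, 18−1=17.

counts (9, 16, 17)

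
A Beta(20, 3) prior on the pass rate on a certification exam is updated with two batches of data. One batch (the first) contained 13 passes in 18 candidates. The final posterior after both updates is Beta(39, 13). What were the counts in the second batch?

Because Beta–binomial updating is additive in the counts, the combined data contributed (α_post−α_prior, β_post−β_prior) successes and failures.
Total across both batches: 39−20=19 passes, 13−3=10 failures.
Subtract the first batch: 19−13=6 passes and 10−5=5 failures.

6 passes and 5 failures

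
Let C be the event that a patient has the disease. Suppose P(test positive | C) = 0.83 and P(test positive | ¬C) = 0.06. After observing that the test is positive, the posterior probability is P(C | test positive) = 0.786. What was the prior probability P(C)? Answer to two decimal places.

P(C) = 0.21

In odds form, posterior odds = prior odds × likelihood ratio, so prior odds = posterior odds ÷ LR.
Posterior odds = 0.786/(1−0.786) = 3.6729. LR = 0.83/0.06 = 13.8333.
Prior odds = 3.6729/13.8333 = 0.2655, so P(C) = 0.2655/(1+0.2655) ≈ 0.21.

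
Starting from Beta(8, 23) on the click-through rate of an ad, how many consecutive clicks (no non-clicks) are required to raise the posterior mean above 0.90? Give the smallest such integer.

After k clicks and 0 non-clicks the posterior is Beta(8+k, 23), with mean (8+k)/(8+23+k).
Set (8+k)/(31+k) > 0.90 and solve: k > (0.90·31 − 8)/(1 − 0.90) = 199.000.
The smallest integer exceeding 199.000 is 200, and checking k=200: (208)/(231) = 0.9004 > 0.90.

k = 200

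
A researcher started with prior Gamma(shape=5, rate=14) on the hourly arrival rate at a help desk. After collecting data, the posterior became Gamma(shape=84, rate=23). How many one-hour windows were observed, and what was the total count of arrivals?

Gamma–Poisson conjugacy: posterior shape = α + Σxᵢ, posterior rate = β + n.
Matching: Σxᵢ = 84 − 5 = 79 and n = 23 − 14 = 9.

n = 9 one-hour windows with total 79 arrivals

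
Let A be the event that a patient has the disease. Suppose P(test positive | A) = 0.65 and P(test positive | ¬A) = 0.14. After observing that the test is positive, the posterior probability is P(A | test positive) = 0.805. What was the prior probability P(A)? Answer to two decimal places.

P(A) = 0.47

Bayes' rule in odds form gives O(A|E) = O(A)·[P(E|A)/P(E|¬A)], hence O(A) = O(A|E)/LR.
Posterior odds = 0.805/(1−0.805) = 4.1282. LR = 0.65/0.14 = 4.6429.
Prior odds = 4.1282/4.6429 = 0.8891, so P(A) = 0.8891/(1+0.8891) ≈ 0.47.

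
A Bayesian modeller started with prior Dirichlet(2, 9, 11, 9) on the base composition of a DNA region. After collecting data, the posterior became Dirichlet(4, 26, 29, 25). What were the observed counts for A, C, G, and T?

For a Dirichlet(α) prior with multinomial counts c, the posterior is Dirichlet(α + c) componentwise.
Counts are posterior − prior componentwise: 4−2=2, 26−9=17, 29−11=18, 25−9=16.

counts (2, 17, 18, 16)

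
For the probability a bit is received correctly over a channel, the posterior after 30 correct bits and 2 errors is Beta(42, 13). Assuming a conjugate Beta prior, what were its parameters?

Beta is conjugate to the binomial likelihood: posterior = Beta(α+s, β+f).
So α = 42 − 30 = 12 and β = 13 − 2 = 11.

Beta(12, 11)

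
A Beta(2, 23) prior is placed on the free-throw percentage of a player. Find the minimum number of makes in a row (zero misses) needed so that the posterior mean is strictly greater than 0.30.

After k makes and 0 misses the posterior is Beta(2+k, 23), with mean (2+k)/(2+23+k).
Set (2+k)/(25+k) > 0.30 and solve: k > (0.30·25 − 2)/(1 − 0.30) = 7.857.
The smallest integer exceeding 7.857 is 8.

k = 8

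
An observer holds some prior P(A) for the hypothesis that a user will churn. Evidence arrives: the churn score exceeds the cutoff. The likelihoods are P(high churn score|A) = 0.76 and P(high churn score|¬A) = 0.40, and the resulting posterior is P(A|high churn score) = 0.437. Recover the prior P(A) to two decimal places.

P(A) = 0.29

In odds form, posterior odds = prior odds × likelihood ratio, so prior odds = posterior odds ÷ LR.
Posterior odds = 0.437/(1−0.437) = 0.7762. LR = 0.76/0.40 = 1.9000.
Prior odds = 0.7762/1.9000 = 0.4085, so P(A) = 0.4085/(1+0.4085) ≈ 0.29.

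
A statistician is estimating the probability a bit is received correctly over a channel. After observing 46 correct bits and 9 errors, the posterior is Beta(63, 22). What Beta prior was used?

Beta is conjugate to the binomial likelihood: posterior = Beta(α+s, β+f).
Subtract the data counts: 63−46=17, 22−9=13.

Beta(17, 13)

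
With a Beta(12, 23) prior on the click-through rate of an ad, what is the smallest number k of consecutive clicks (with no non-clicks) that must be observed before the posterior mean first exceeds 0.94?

k = 349

After k clicks and 0 non-clicks the posterior is Beta(12+k, 23), with mean (12+k)/(12+23+k).
Set (12+k)/(35+k) > 0.94 and solve: k > (0.94·35 − 12)/(1 − 0.94) = 348.333.
The smallest integer exceeding 348.333 is 349.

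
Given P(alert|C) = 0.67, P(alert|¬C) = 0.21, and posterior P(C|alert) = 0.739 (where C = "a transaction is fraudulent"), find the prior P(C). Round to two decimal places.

P(C) = 0.47

Bayes' rule in odds form gives O(C|E) = O(C)·[P(E|C)/P(E|¬C)], hence O(C) = O(C|E)/LR.
Posterior odds = 0.739/(1−0.739) = 2.8314. LR = 0.67/0.21 = 3.1905.
Prior odds = 2.8314/3.1905 = 0.8874, so P(C) = 0.8874/(1+0.8874) ≈ 0.47.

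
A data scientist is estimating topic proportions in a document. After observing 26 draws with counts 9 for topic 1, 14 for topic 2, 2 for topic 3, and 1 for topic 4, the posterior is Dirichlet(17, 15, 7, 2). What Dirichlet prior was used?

For a Dirichlet(α) prior with multinomial counts c, the posterior is Dirichlet(α + c) componentwise.
Subtract each count from the matching posterior parameter: 17−9=8, 15−14=1, 7−2=5, 2−1=1.

Dirichlet(8, 1, 5, 1)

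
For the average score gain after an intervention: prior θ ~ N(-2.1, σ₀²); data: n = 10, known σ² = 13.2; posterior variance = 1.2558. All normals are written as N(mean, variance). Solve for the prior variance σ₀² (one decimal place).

For the Normal–Normal model with known σ², precisions add: τ_n = τ₀ + n/σ².
So 1/σ₀² = 1/1.2558 − 10/13.2 = 0.796305 − 0.757576 = 0.038729.
Hence σ₀² = 1/0.038729 ≈ 25.8.

σ₀² = 25.8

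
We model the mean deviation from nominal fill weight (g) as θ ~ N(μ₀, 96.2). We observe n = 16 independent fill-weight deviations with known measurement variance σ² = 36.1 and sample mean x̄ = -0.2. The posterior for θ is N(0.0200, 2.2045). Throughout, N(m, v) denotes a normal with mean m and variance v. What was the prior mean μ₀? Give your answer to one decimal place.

With known observation variance, the Normal–Normal posterior has precision τ_n = τ₀ + n/σ² and mean μ_n = (τ₀μ₀ + (n/σ²)x̄)/τ_n.
Here τ₀ = 1/96.2 = 0.010395 and τ_data = 16/36.1 = 0.443213, so τ_n = 0.453608.
Rearranging for μ₀: μ₀ = (μ_n·τ_n − τ_data·x̄)/τ₀ = (0.0200·0.453608 − 0.443213·-0.2) / 0.010395 = 0.097715/0.010395 ≈ 9.4.

μ₀ = 9.4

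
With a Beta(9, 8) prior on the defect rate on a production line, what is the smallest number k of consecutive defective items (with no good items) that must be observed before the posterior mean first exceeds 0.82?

k = 28

After k defective items and 0 good items the posterior is Beta(9+k, 8), with mean (9+k)/(9+8+k).
Set (9+k)/(17+k) > 0.82 and solve: k > (0.82·17 − 9)/(1 − 0.82) = 27.444.
The smallest integer exceeding 27.444 is 28.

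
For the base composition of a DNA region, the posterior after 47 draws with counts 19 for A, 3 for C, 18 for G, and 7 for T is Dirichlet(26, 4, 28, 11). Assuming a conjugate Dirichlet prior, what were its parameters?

For a Dirichlet(α) prior with multinomial counts c, the posterior is Dirichlet(α + c) componentwise.
Subtract each count from the matching posterior parameter: 26−19=7, 4−3=1, 28−18=10, 11−7=4.

Dirichlet(7, 1, 10, 4)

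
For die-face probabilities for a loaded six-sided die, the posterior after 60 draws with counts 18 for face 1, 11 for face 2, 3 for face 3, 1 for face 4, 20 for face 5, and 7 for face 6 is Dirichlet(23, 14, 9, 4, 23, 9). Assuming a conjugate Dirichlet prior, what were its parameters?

For a Dirichlet(α) prior with multinomial counts c, the posterior is Dirichlet(α + c) componentwise.
Subtract each count from the matching posterior parameter: 23−18=5, 14−11=3, 9−3=6, 4−1=3, 23−20=3, 9−7=2.

Dirichlet(5, 3, 6, 3, 3, 2)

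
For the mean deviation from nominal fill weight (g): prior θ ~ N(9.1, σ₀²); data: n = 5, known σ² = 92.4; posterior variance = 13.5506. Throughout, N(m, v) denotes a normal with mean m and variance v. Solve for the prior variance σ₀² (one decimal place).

σ₀² = 50.8

For the Normal–Normal model with known σ², precisions add: τ_n = τ₀ + n/σ².
So 1/σ₀² = 1/13.5506 − 5/92.4 = 0.073797 − 0.054113 = 0.019684.
Hence σ₀² = 1/0.019684 ≈ 50.8.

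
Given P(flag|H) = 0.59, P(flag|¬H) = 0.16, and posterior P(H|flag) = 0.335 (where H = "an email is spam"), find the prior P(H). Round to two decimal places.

Bayes' rule in odds form gives O(H|E) = O(H)·[P(E|H)/P(E|¬H)], hence O(H) = O(H|E)/LR.
Posterior odds = 0.335/(1−0.335) = 0.5038. LR = 0.59/0.16 = 3.6875.
Prior odds = 0.5038/3.6875 = 0.1366, so P(H) = 0.1366/(1+0.1366) ≈ 0.12.

P(H) = 0.12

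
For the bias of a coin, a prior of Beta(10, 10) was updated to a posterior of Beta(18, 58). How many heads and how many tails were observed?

8 heads and 48 tails

Under Beta–binomial conjugacy the posterior parameters are (a+s, b+f).
So s = 18 − 10 = 8 and f = 58 − 10 = 48.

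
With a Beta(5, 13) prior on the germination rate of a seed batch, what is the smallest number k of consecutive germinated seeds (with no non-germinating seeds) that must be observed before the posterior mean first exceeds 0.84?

k = 64

After k germinated seeds and 0 non-germinating seeds the posterior is Beta(5+k, 13), with mean (5+k)/(5+13+k).
Set (5+k)/(18+k) > 0.84 and solve: k > (0.84·18 − 5)/(1 − 0.84) = 63.250.
The smallest integer exceeding 63.250 is 64.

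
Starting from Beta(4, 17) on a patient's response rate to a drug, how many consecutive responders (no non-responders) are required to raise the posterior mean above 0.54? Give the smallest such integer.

After k responders and 0 non-responders the posterior is Beta(4+k, 17), with mean (4+k)/(4+17+k).
Set (4+k)/(21+k) > 0.54 and solve: k > (0.54·21 − 4)/(1 − 0.54) = 15.957.
The smallest integer exceeding 15.957 is 16, and checking k=16: (20)/(37) = 0.5405 > 0.54.

k = 16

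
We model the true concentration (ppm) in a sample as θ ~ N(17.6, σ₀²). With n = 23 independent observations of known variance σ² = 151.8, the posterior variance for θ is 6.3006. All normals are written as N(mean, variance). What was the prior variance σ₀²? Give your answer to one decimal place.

For the Normal–Normal model with known σ², precisions add: τ_n = τ₀ + n/σ².
So 1/σ₀² = 1/6.3006 − 23/151.8 = 0.158715 − 0.151515 = 0.007200.
Hence σ₀² = 1/0.007200 ≈ 138.9.

σ₀² = 138.9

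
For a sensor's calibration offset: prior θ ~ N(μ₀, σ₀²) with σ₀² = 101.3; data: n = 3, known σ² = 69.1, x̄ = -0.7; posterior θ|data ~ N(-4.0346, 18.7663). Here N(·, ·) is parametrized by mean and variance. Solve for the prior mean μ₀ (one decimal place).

The posterior mean is a precision-weighted average: μ_n = (τ₀μ₀ + τ_data·x̄)/(τ₀+τ_data), with τ₀=1/σ₀² and τ_data=n/σ².
Here τ₀ = 1/101.3 = 0.009872 and τ_data = 3/69.1 = 0.043415, so τ_n = 0.053287.
Rearranging for μ₀: μ₀ = (μ_n·τ_n − τ_data·x̄)/τ₀ = (-4.0346·0.053287 − 0.043415·-0.7) / 0.009872 = -0.184601/0.009872 ≈ -18.7.

μ₀ = -18.7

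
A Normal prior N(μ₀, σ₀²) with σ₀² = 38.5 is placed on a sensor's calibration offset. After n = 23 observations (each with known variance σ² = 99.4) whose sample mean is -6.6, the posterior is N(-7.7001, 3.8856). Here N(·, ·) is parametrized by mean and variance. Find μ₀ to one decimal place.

μ₀ = -17.5

The posterior mean is a precision-weighted average: μ_n = (τ₀μ₀ + τ_data·x̄)/(τ₀+τ_data), with τ₀=1/σ₀² and τ_data=n/σ².
Here τ₀ = 1/38.5 = 0.025974 and τ_data = 23/99.4 = 0.231388, so τ_n = 0.257362.
Rearranging for μ₀: μ₀ = (μ_n·τ_n − τ_data·x̄)/τ₀ = (-7.7001·0.257362 − 0.231388·-6.6) / 0.025974 = -0.454552/0.025974 ≈ -17.5.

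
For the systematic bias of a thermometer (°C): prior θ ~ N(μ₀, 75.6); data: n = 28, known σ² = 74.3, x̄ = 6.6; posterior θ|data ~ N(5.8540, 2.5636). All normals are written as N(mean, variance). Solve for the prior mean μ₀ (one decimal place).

With known observation variance, the Normal–Normal posterior has precision τ_n = τ₀ + n/σ² and mean μ_n = (τ₀μ₀ + (n/σ²)x̄)/τ_n.
Here τ₀ = 1/75.6 = 0.013228 and τ_data = 28/74.3 = 0.376851, so τ_n = 0.390079.
Rearranging for μ₀: μ₀ = (μ_n·τ_n − τ_data·x̄)/τ₀ = (5.8540·0.390079 − 0.376851·6.6) / 0.013228 = -0.203694/0.013228 ≈ -15.4.

μ₀ = -15.4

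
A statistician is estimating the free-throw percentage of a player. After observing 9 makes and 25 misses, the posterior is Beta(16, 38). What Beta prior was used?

Beta(7, 13)

Beta is conjugate to the binomial likelihood: posterior = Beta(a+s, b+f).
Subtract the data counts: 16−9=7, 38−25=13.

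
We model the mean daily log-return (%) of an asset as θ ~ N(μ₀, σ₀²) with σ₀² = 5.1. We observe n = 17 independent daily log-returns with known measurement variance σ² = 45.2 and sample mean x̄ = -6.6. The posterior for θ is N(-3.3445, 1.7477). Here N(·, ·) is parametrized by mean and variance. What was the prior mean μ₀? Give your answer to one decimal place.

With known observation variance, the Normal–Normal posterior has precision τ_n = τ₀ + n/σ² and mean μ_n = (τ₀μ₀ + (n/σ²)x̄)/τ_n.
Here τ₀ = 1/5.1 = 0.196078 and τ_data = 17/45.2 = 0.376106, so τ_n = 0.572184.
Rearranging for μ₀: μ₀ = (μ_n·τ_n − τ_data·x̄)/τ₀ = (-3.3445·0.572184 − 0.376106·-6.6) / 0.196078 = 0.568630/0.196078 ≈ 2.9.

μ₀ = 2.9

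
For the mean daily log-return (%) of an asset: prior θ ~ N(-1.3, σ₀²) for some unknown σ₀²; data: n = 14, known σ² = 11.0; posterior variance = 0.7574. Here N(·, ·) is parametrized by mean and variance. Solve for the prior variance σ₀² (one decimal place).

σ₀² = 21.0

Posterior precision equals prior precision plus data precision: 1/σ_n² = 1/σ₀² + n/σ².
So 1/σ₀² = 1/0.7574 − 14/11.0 = 1.320306 − 1.272727 = 0.047579.
Hence σ₀² = 1/0.047579 ≈ 21.0.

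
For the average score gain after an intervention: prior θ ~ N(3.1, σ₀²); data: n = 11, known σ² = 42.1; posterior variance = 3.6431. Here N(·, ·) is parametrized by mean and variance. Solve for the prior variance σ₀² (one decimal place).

Posterior precision equals prior precision plus data precision: 1/σ_n² = 1/σ₀² + n/σ².
So 1/σ₀² = 1/3.6431 − 11/42.1 = 0.274492 − 0.261283 = 0.013209.
Hence σ₀² = 1/0.013209 ≈ 75.7.

σ₀² = 75.7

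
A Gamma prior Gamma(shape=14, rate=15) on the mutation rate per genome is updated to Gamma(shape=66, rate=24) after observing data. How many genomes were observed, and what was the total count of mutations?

Gamma–Poisson conjugacy: posterior shape = α + Σxᵢ, posterior rate = β + n.
Matching: Σxᵢ = 66 − 14 = 52 and n = 24 − 15 = 9.

n = 9 genomes with total 52 mutations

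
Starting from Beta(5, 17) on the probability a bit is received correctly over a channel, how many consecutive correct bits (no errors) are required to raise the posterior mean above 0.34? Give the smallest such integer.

k = 4

After k correct bits and 0 errors the posterior is Beta(5+k, 17), with mean (5+k)/(5+17+k).
Set (5+k)/(22+k) > 0.34 and solve: k > (0.34·22 − 5)/(1 − 0.34) = 3.758.
The smallest integer exceeding 3.758 is 4.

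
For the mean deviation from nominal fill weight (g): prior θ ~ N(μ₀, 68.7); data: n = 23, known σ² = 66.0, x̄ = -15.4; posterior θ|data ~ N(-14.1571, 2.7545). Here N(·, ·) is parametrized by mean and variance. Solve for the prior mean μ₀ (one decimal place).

μ₀ = 15.6

The posterior mean is a precision-weighted average: μ_n = (τ₀μ₀ + τ_data·x̄)/(τ₀+τ_data), with τ₀=1/σ₀² and τ_data=n/σ².
Here τ₀ = 1/68.7 = 0.014556 and τ_data = 23/66.0 = 0.348485, so τ_n = 0.363041.
Rearranging for μ₀: μ₀ = (μ_n·τ_n − τ_data·x̄)/τ₀ = (-14.1571·0.363041 − 0.348485·-15.4) / 0.014556 = 0.227061/0.014556 ≈ 15.6.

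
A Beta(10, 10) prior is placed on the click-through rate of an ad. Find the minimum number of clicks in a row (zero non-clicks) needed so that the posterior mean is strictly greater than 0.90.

k = 81

After k clicks and 0 non-clicks the posterior is Beta(10+k, 10), with mean (10+k)/(10+10+k).
Set (10+k)/(20+k) > 0.90 and solve: k > (0.90·20 − 10)/(1 − 0.90) = 80.000.
The smallest integer exceeding 80.000 is 81, and checking k=81: (91)/(101) = 0.9010 > 0.90.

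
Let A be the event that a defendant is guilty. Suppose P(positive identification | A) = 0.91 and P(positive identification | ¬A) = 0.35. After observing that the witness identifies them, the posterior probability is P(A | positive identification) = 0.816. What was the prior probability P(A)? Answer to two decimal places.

In odds form, posterior odds = prior odds × likelihood ratio, so prior odds = posterior odds ÷ LR.
Posterior odds = 0.816/(1−0.816) = 4.4348. LR = 0.91/0.35 = 2.6000.
Prior odds = 4.4348/2.6000 = 1.7057, so P(A) = 1.7057/(1+1.7057) ≈ 0.63.

P(A) = 0.63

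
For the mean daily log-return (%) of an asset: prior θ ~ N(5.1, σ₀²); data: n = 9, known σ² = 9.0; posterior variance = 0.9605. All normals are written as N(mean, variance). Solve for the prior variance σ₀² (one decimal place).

σ₀² = 24.3

Posterior precision equals prior precision plus data precision: 1/σ_n² = 1/σ₀² + n/σ².
So 1/σ₀² = 1/0.9605 − 9/9.0 = 1.041124 − 1.000000 = 0.041124.
Hence σ₀² = 1/0.041124 ≈ 24.3.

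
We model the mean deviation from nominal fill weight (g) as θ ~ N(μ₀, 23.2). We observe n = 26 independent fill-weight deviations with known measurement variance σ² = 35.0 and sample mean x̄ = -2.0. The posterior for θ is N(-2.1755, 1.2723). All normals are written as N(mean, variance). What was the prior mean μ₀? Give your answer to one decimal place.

μ₀ = -5.2

The posterior mean is a precision-weighted average: μ_n = (τ₀μ₀ + τ_data·x̄)/(τ₀+τ_data), with τ₀=1/σ₀² and τ_data=n/σ².
Here τ₀ = 1/23.2 = 0.043103 and τ_data = 26/35.0 = 0.742857, so τ_n = 0.785960.
Rearranging for μ₀: μ₀ = (μ_n·τ_n − τ_data·x̄)/τ₀ = (-2.1755·0.785960 − 0.742857·-2.0) / 0.043103 = -0.224142/0.043103 ≈ -5.2.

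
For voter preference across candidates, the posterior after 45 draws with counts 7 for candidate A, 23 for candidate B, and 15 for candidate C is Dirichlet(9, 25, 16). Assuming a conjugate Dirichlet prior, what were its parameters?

For a Dirichlet(α) prior with multinomial counts c, the posterior is Dirichlet(α + c) componentwise.
Subtract each count from the matching posterior parameter: 9−7=2, 25−23=2, 16−15=1.

Dirichlet(2, 2, 1)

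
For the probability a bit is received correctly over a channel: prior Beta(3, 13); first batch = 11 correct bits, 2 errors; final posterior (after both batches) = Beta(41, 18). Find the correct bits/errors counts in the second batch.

Because Beta–binomial updating is additive in the counts, the combined data contributed (α_post−α_prior, β_post−β_prior) successes and failures.
Total across both batches: 41−3=38 correct bits, 18−13=5 errors.
Subtract the first batch: 38−11=27 correct bits and 5−2=3 errors.

27 correct bits and 3 errors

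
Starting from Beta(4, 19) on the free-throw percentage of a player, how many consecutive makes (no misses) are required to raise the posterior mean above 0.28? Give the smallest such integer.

k = 4

After k makes and 0 misses the posterior is Beta(4+k, 19), with mean (4+k)/(4+19+k).
Set (4+k)/(23+k) > 0.28 and solve: k > (0.28·23 − 4)/(1 − 0.28) = 3.389.
The smallest integer exceeding 3.389 is 4, and checking k=4: (8)/(27) = 0.2963 > 0.28.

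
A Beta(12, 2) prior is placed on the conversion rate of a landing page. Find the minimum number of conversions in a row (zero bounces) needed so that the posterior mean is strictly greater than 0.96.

k = 37

After k conversions and 0 bounces the posterior is Beta(12+k, 2), with mean (12+k)/(12+2+k).
Set (12+k)/(14+k) > 0.96 and solve: k > (0.96·14 − 12)/(1 − 0.96) = 36.000.
The smallest integer exceeding 36.000 is 37, and checking k=37: (49)/(51) = 0.9608 > 0.96.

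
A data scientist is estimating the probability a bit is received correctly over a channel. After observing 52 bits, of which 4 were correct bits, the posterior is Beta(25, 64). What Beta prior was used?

Beta(21, 16)

Beta is conjugate to the binomial likelihood: posterior = Beta(α+s, β+f).
So α = 25 − 4 = 21 and β = 64 − 48 = 16.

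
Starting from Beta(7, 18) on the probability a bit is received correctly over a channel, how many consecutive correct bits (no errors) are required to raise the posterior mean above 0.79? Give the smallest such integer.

k = 61

After k correct bits and 0 errors the posterior is Beta(7+k, 18), with mean (7+k)/(7+18+k).
Set (7+k)/(25+k) > 0.79 and solve: k > (0.79·25 − 7)/(1 − 0.79) = 60.714.
The smallest integer exceeding 60.714 is 61, and checking k=61: (68)/(86) = 0.7907 > 0.79.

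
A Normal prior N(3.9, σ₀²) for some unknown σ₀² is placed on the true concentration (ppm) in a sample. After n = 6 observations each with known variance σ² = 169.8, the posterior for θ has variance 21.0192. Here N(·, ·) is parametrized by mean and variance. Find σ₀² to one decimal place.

σ₀² = 81.7

For the Normal–Normal model with known σ², precisions add: τ_n = τ₀ + n/σ².
So 1/σ₀² = 1/21.0192 − 6/169.8 = 0.047576 − 0.035336 = 0.012240.
Hence σ₀² = 1/0.012240 ≈ 81.7.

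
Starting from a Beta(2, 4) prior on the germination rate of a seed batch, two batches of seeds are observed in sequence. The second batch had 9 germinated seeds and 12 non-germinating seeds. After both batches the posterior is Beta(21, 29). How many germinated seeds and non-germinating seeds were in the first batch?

Sequential conjugate updates are equivalent to a single update on the pooled data, so total successes = posterior α − prior α and total failures = posterior β − prior β.
Total across both batches: 21−2=19 germinated seeds, 29−4=25 non-germinating seeds.
Subtract the second batch: 19−9=10 germinated seeds and 25−12=13 non-germinating seeds.

10 germinated seeds and 13 non-germinating seeds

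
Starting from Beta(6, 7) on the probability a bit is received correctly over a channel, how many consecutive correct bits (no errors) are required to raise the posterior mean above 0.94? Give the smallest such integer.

After k correct bits and 0 errors the posterior is Beta(6+k, 7), with mean (6+k)/(6+7+k).
Set (6+k)/(13+k) > 0.94 and solve: k > (0.94·13 − 6)/(1 − 0.94) = 103.667.
The smallest integer exceeding 103.667 is 104, and checking k=104: (110)/(117) = 0.9402 > 0.94.

k = 104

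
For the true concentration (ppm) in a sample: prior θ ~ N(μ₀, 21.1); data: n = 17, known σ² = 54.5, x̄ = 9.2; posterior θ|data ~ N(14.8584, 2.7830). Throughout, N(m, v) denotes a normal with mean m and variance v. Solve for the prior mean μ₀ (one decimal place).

The posterior mean is a precision-weighted average: μ_n = (τ₀μ₀ + τ_data·x̄)/(τ₀+τ_data), with τ₀=1/σ₀² and τ_data=n/σ².
Here τ₀ = 1/21.1 = 0.047393 and τ_data = 17/54.5 = 0.311927, so τ_n = 0.359320.
Rearranging for μ₀: μ₀ = (μ_n·τ_n − τ_data·x̄)/τ₀ = (14.8584·0.359320 − 0.311927·9.2) / 0.047393 = 2.469192/0.047393 ≈ 52.1.

μ₀ = 52.1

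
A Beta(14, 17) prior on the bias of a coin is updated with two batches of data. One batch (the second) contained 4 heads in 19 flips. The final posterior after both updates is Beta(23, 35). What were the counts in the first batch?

5 heads and 3 tails

Sequential conjugate updates are equivalent to a single update on the pooled data, so total successes = posterior α − prior α and total failures = posterior β − prior β.
Total across both batches: 23−14=9 heads, 35−17=18 tails.
Subtract the second batch: 9−4=5 heads and 18−15=3 tails.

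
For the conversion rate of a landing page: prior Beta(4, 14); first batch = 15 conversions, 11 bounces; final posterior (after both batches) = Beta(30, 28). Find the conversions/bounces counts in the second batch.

Because Beta–binomial updating is additive in the counts, the combined data contributed (α_post−α_prior, β_post−β_prior) successes and failures.
Total across both batches: 30−4=26 conversions, 28−14=14 bounces.
Subtract the first batch: 26−15=11 conversions and 14−11=3 bounces.

11 conversions and 3 bounces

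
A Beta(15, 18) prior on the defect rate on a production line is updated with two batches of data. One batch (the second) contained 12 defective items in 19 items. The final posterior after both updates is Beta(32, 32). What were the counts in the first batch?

Because Beta–binomial updating is additive in the counts, the combined data contributed (α_post−α_prior, β_post−β_prior) successes and failures.
Total across both batches: 32−15=17 defective items, 32−18=14 good items.
Subtract the second batch: 17−12=5 defective items and 14−7=7 good items.

5 defective items and 7 good items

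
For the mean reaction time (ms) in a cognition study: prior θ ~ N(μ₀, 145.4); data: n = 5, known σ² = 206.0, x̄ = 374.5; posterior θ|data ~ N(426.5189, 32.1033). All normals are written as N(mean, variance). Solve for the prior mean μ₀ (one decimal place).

With known observation variance, the Normal–Normal posterior has precision τ_n = τ₀ + n/σ² and mean μ_n = (τ₀μ₀ + (n/σ²)x̄)/τ_n.
Here τ₀ = 1/145.4 = 0.006878 and τ_data = 5/206.0 = 0.024272, so τ_n = 0.031150.
Rearranging for μ₀: μ₀ = (μ_n·τ_n − τ_data·x̄)/τ₀ = (426.5189·0.031150 − 0.024272·374.5) / 0.006878 = 4.196200/0.006878 ≈ 610.1.

μ₀ = 610.1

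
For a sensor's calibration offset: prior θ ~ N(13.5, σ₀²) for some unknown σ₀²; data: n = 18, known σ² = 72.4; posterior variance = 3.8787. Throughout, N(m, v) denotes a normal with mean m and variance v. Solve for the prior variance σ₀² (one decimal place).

For the Normal–Normal model with known σ², precisions add: τ_n = τ₀ + n/σ².
So 1/σ₀² = 1/3.8787 − 18/72.4 = 0.257818 − 0.248619 = 0.009199.
Hence σ₀² = 1/0.009199 ≈ 108.7.

σ₀² = 108.7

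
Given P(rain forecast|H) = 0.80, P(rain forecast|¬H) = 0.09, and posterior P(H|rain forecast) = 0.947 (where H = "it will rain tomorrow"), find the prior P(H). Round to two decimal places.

P(H) = 0.67

In odds form, posterior odds = prior odds × likelihood ratio, so prior odds = posterior odds ÷ LR.
Posterior odds = 0.947/(1−0.947) = 17.8679. LR = 0.80/0.09 = 8.8889.
Prior odds = 17.8679/8.8889 = 2.0101, so P(H) = 2.0101/(1+2.0101) ≈ 0.67.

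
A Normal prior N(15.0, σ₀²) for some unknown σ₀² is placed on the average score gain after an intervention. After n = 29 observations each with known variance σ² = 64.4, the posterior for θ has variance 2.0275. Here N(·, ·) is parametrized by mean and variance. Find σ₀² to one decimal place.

σ₀² = 23.3

Posterior precision equals prior precision plus data precision: 1/σ_n² = 1/σ₀² + n/σ².
So 1/σ₀² = 1/2.0275 − 29/64.4 = 0.493218 − 0.450311 = 0.042907.
Hence σ₀² = 1/0.042907 ≈ 23.3.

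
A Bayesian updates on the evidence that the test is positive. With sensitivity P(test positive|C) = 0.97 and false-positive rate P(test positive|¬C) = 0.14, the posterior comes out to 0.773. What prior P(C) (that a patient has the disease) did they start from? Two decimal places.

Bayes' rule in odds form gives O(C|E) = O(C)·[P(E|C)/P(E|¬C)], hence O(C) = O(C|E)/LR.
Posterior odds = 0.773/(1−0.773) = 3.4053. LR = 0.97/0.14 = 6.9286.
Prior odds = 3.4053/6.9286 = 0.4915, so P(C) = 0.4915/(1+0.4915) ≈ 0.33.

P(C) = 0.33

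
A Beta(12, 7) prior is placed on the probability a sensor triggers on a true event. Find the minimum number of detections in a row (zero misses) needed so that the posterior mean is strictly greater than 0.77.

After k detections and 0 misses the posterior is Beta(12+k, 7), with mean (12+k)/(12+7+k).
Set (12+k)/(19+k) > 0.77 and solve: k > (0.77·19 − 12)/(1 − 0.77) = 11.435.
The smallest integer exceeding 11.435 is 12.

k = 12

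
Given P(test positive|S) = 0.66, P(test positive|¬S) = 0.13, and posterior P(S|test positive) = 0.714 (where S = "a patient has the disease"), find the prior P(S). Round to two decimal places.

P(S) = 0.33

In odds form, posterior odds = prior odds × likelihood ratio, so prior odds = posterior odds ÷ LR.
Posterior odds = 0.714/(1−0.714) = 2.4965. LR = 0.66/0.13 = 5.0769.
Prior odds = 2.4965/5.0769 = 0.4917, so P(S) = 0.4917/(1+0.4917) ≈ 0.33.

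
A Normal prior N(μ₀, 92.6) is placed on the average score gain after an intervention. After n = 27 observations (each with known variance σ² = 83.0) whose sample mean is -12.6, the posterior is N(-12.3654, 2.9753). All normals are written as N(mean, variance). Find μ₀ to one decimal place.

The posterior mean is a precision-weighted average: μ_n = (τ₀μ₀ + τ_data·x̄)/(τ₀+τ_data), with τ₀=1/σ₀² and τ_data=n/σ².
Here τ₀ = 1/92.6 = 0.010799 and τ_data = 27/83.0 = 0.325301, so τ_n = 0.336100.
Rearranging for μ₀: μ₀ = (μ_n·τ_n − τ_data·x̄)/τ₀ = (-12.3654·0.336100 − 0.325301·-12.6) / 0.010799 = -0.057218/0.010799 ≈ -5.3.

μ₀ = -5.3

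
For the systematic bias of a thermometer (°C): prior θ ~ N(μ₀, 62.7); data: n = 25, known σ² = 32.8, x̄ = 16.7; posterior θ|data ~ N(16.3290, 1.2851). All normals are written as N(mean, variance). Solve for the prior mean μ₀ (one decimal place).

With known observation variance, the Normal–Normal posterior has precision τ_n = τ₀ + n/σ² and mean μ_n = (τ₀μ₀ + (n/σ²)x̄)/τ_n.
Here τ₀ = 1/62.7 = 0.015949 and τ_data = 25/32.8 = 0.762195, so τ_n = 0.778144.
Rearranging for μ₀: μ₀ = (μ_n·τ_n − τ_data·x̄)/τ₀ = (16.3290·0.778144 − 0.762195·16.7) / 0.015949 = -0.022343/0.015949 ≈ -1.4.

μ₀ = -1.4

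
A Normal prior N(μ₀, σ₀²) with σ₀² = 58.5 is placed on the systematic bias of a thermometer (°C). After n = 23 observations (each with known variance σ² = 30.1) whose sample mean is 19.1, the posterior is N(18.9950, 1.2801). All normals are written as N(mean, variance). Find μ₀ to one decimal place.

μ₀ = 14.3

The posterior mean is a precision-weighted average: μ_n = (τ₀μ₀ + τ_data·x̄)/(τ₀+τ_data), with τ₀=1/σ₀² and τ_data=n/σ².
Here τ₀ = 1/58.5 = 0.017094 and τ_data = 23/30.1 = 0.764120, so τ_n = 0.781214.
Rearranging for μ₀: μ₀ = (μ_n·τ_n − τ_data·x̄)/τ₀ = (18.9950·0.781214 − 0.764120·19.1) / 0.017094 = 0.244468/0.017094 ≈ 14.3.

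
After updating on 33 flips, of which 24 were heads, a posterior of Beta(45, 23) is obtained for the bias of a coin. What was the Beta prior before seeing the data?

Under Beta–binomial conjugacy the posterior parameters are (α+s, β+f).
So α = 45 − 24 = 21 and β = 23 − 9 = 14.

Beta(21, 14)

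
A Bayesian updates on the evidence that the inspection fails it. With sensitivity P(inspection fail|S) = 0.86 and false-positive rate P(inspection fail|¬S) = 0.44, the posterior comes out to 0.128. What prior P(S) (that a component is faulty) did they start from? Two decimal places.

Bayes' rule in odds form gives O(S|E) = O(S)·[P(E|S)/P(E|¬S)], hence O(S) = O(S|E)/LR.
Posterior odds = 0.128/(1−0.128) = 0.1468. LR = 0.86/0.44 = 1.9545.
Prior odds = 0.1468/1.9545 = 0.0751, so P(S) = 0.0751/(1+0.0751) ≈ 0.07.

P(S) = 0.07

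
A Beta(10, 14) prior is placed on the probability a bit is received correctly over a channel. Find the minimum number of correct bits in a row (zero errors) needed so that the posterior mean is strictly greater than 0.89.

k = 104

After k correct bits and 0 errors the posterior is Beta(10+k, 14), with mean (10+k)/(10+14+k).
Set (10+k)/(24+k) > 0.89 and solve: k > (0.89·24 − 10)/(1 − 0.89) = 103.273.
The smallest integer exceeding 103.273 is 104, and checking k=104: (114)/(128) = 0.8906 > 0.89.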